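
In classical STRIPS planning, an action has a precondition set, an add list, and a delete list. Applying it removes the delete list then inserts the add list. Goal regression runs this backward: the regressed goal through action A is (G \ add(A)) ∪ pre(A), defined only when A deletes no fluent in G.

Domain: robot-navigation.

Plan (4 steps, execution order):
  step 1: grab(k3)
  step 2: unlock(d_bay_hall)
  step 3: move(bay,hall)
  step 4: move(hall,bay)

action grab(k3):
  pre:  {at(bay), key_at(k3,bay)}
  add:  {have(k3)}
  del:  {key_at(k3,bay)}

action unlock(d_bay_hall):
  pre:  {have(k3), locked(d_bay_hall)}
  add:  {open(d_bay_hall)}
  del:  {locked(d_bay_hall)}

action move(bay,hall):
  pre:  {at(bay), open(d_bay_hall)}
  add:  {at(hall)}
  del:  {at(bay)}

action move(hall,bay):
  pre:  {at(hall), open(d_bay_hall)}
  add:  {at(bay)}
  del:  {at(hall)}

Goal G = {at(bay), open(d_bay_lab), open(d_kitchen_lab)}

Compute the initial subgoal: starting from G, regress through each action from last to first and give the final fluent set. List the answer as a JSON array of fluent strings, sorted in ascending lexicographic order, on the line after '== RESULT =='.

Work backward from the goal:
  through step 4 (move(hall,bay)): drop {at(bay)}, keep {open(d_bay_lab), open(d_kitchen_lab)}, require {at(hall), open(d_bay_hall)}
    → {at(hall), open(d_bay_hall), open(d_bay_lab), open(d_kitchen_lab)}
  through step 3 (move(bay,hall)): drop {at(hall)}, keep {open(d_bay_hall), open(d_bay_lab), open(d_kitchen_lab)}, require {at(bay), open(d_bay_hall)}
    → {at(bay), open(d_bay_hall), open(d_bay_lab), open(d_kitchen_lab)}
  through step 2 (unlock(d_bay_hall)): drop {open(d_bay_hall)}, keep {at(bay), open(d_bay_lab), open(d_kitchen_lab)}, require {have(k3), locked(d_bay_hall)}
    → {at(bay), have(k3), locked(d_bay_hall), open(d_bay_lab), open(d_kitchen_lab)}
  through step 1 (grab(k3)): drop {have(k3)}, keep {at(bay), locked(d_bay_hall), open(d_bay_lab), open(d_kitchen_lab)}, require {at(bay), key_at(k3,bay)}
    → {at(bay), key_at(k3,bay), locked(d_bay_hall), open(d_bay_lab), open(d_kitchen_lab)}

== RESULT ==
["at(bay)", "key_at(k3,bay)", "locked(d_bay_hall)", "open(d_bay_lab)", "open(d_kitchen_lab)"]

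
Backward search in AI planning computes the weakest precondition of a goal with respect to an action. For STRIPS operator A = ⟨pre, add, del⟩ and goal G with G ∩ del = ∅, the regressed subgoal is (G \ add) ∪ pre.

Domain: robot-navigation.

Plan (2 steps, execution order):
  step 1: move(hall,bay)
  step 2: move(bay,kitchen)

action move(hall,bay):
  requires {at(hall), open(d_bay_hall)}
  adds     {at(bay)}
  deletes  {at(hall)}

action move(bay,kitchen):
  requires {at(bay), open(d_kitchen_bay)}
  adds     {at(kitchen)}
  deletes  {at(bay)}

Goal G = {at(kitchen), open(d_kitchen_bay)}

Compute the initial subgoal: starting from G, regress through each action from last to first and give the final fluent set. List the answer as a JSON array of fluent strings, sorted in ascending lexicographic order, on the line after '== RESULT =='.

Regress step by step:
  through step 2 (move(bay,kitchen)): drop {at(kitchen)}, keep {open(d_kitchen_bay)}, require {at(bay), open(d_kitchen_bay)}
    → {at(bay), open(d_kitchen_bay)}
  through step 1 (move(hall,bay)): drop {at(bay)}, keep {open(d_kitchen_bay)}, require {at(hall), open(d_bay_hall)}
    → {at(hall), open(d_bay_hall), open(d_kitchen_bay)}

== RESULT ==
["at(hall)", "open(d_bay_hall)", "open(d_kitchen_bay)"]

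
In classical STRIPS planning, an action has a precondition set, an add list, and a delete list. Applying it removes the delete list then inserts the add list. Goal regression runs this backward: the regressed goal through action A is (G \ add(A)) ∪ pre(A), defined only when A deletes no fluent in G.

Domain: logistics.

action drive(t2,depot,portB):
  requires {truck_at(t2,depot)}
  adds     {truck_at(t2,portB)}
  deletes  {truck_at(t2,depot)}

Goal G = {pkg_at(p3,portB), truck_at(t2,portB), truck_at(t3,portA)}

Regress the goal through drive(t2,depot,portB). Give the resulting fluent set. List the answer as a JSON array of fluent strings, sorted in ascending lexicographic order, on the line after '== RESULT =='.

Regress:
  G ∩ del = {}  (empty — regression defined)
  G \ add = {pkg_at(p3,portB), truck_at(t2,portB), truck_at(t3,portA)} \ {truck_at(t2,portB)} = {pkg_at(p3,portB), truck_at(t3,portA)}
  ∪ pre   = {pkg_at(p3,portB), truck_at(t3,portA)} ∪ {truck_at(t2,depot)}
          = {pkg_at(p3,portB), truck_at(t2,depot), truck_at(t3,portA)}

== RESULT ==
["pkg_at(p3,portB)", "truck_at(t2,depot)", "truck_at(t3,portA)"]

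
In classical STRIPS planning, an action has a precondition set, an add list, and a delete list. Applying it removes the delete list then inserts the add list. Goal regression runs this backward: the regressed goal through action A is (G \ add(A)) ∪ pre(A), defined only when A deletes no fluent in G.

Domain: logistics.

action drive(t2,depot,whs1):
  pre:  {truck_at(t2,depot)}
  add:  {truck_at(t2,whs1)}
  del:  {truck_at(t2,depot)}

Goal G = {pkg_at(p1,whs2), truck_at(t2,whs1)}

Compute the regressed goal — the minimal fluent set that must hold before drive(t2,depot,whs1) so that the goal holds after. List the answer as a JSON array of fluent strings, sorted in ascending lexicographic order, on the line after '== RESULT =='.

Regress:
  G ∩ del = {}  (empty — regression defined)
  G \ add = {pkg_at(p1,whs2), truck_at(t2,whs1)} \ {truck_at(t2,whs1)} = {pkg_at(p1,whs2)}
  ∪ pre   = {pkg_at(p1,whs2)} ∪ {truck_at(t2,depot)}
          = {pkg_at(p1,whs2), truck_at(t2,depot)}

== RESULT ==
["pkg_at(p1,whs2)", "truck_at(t2,depot)"]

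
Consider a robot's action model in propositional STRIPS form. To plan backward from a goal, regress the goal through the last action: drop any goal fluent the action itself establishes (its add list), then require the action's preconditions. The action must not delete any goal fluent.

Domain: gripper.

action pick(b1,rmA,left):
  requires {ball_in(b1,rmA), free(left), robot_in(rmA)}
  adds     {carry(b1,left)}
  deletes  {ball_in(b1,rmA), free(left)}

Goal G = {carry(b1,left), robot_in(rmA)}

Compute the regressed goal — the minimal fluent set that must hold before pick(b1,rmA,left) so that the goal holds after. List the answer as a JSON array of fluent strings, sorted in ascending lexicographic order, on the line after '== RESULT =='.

Regress:
  G ∩ del = {}  (empty — regression defined)
  G \ add = {carry(b1,left), robot_in(rmA)} \ {carry(b1,left)} = {robot_in(rmA)}
  ∪ pre   = {robot_in(rmA)} ∪ {ball_in(b1,rmA), free(left), robot_in(rmA)}
          = {ball_in(b1,rmA), free(left), robot_in(rmA)}

== RESULT ==
["ball_in(b1,rmA)", "free(left)", "robot_in(rmA)"]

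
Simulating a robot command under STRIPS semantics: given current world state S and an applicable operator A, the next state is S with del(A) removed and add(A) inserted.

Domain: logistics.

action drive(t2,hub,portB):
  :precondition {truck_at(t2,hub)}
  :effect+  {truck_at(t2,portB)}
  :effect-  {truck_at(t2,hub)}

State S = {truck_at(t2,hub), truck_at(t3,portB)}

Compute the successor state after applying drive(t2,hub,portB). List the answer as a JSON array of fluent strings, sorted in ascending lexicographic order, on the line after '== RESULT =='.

Compute (S \ del) ∪ add:
  pre ⊆ S: {truck_at(t2,hub)} ⊆ S  — applicable
  S \ del = {truck_at(t3,portB)}
  ∪ add   = {truck_at(t2,portB), truck_at(t3,portB)}

== RESULT ==
["truck_at(t2,portB)", "truck_at(t3,portB)"]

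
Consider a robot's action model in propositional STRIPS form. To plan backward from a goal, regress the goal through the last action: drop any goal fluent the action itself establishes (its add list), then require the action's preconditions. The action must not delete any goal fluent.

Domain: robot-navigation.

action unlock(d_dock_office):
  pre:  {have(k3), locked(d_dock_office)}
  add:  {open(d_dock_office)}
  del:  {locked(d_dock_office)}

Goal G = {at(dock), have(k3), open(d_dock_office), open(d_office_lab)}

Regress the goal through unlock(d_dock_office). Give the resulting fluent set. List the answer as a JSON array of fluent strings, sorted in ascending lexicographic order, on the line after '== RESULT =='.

Regress:
  G ∩ del = {}  (empty — regression defined)
  G \ add = {at(dock), have(k3), open(d_dock_office), open(d_office_lab)} \ {open(d_dock_office)} = {at(dock), have(k3), open(d_office_lab)}
  ∪ pre   = {at(dock), have(k3), open(d_office_lab)} ∪ {have(k3), locked(d_dock_office)}
          = {at(dock), have(k3), locked(d_dock_office), open(d_office_lab)}

== RESULT ==
["at(dock)", "have(k3)", "locked(d_dock_office)", "open(d_office_lab)"]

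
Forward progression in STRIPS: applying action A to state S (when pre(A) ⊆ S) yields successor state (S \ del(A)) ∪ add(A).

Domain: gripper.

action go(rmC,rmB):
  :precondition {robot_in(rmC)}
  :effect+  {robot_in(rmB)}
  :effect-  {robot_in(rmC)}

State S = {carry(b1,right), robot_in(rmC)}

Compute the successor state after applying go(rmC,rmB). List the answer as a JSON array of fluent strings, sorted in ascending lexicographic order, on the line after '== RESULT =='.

Progress:
  pre ⊆ S: {robot_in(rmC)} ⊆ S  — applicable
  S \ del = {carry(b1,right)}
  ∪ add   = {carry(b1,right), robot_in(rmB)}

== RESULT ==
["carry(b1,right)", "robot_in(rmB)"]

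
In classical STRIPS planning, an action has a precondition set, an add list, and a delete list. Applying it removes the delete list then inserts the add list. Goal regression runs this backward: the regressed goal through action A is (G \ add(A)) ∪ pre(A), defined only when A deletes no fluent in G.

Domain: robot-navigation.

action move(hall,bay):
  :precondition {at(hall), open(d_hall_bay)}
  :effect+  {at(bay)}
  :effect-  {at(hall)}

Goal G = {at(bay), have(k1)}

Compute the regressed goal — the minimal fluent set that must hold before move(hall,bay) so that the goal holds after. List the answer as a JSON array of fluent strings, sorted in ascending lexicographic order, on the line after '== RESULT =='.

Compute (G \ add) ∪ pre:
  G ∩ del = {}  (empty — regression defined)
  G \ add = {at(bay), have(k1)} \ {at(bay)} = {have(k1)}
  ∪ pre   = {have(k1)} ∪ {at(hall), open(d_hall_bay)}
          = {at(hall), have(k1), open(d_hall_bay)}

== RESULT ==
["at(hall)", "have(k1)", "open(d_hall_bay)"]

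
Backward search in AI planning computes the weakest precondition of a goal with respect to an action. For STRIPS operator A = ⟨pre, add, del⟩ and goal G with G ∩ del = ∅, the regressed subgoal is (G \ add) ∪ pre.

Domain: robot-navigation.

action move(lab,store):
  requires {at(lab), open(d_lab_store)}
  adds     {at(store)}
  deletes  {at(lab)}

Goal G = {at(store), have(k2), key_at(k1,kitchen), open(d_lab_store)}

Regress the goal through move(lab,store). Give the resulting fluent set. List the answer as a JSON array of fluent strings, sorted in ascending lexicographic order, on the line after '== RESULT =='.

Compute (G \ add) ∪ pre:
  G ∩ del = {}  (empty — regression defined)
  G \ add = {at(store), have(k2), key_at(k1,kitchen), open(d_lab_store)} \ {at(store)} = {have(k2), key_at(k1,kitchen), open(d_lab_store)}
  ∪ pre   = {have(k2), key_at(k1,kitchen), open(d_lab_store)} ∪ {at(lab), open(d_lab_store)}
          = {at(lab), have(k2), key_at(k1,kitchen), open(d_lab_store)}

== RESULT ==
["at(lab)", "have(k2)", "key_at(k1,kitchen)", "open(d_lab_store)"]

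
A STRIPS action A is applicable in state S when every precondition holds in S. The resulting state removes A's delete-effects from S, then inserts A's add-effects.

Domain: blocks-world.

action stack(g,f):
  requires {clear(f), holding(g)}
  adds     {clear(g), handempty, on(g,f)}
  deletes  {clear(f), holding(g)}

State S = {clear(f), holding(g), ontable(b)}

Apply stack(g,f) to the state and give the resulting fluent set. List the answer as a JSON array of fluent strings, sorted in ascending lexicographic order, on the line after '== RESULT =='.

Progress:
  pre ⊆ S: {clear(f), holding(g)} ⊆ S  — applicable
  S \ del = {ontable(b)}
  ∪ add   = {clear(g), handempty, on(g,f), ontable(b)}

== RESULT ==
["clear(g)", "handempty", "on(g,f)", "ontable(b)"]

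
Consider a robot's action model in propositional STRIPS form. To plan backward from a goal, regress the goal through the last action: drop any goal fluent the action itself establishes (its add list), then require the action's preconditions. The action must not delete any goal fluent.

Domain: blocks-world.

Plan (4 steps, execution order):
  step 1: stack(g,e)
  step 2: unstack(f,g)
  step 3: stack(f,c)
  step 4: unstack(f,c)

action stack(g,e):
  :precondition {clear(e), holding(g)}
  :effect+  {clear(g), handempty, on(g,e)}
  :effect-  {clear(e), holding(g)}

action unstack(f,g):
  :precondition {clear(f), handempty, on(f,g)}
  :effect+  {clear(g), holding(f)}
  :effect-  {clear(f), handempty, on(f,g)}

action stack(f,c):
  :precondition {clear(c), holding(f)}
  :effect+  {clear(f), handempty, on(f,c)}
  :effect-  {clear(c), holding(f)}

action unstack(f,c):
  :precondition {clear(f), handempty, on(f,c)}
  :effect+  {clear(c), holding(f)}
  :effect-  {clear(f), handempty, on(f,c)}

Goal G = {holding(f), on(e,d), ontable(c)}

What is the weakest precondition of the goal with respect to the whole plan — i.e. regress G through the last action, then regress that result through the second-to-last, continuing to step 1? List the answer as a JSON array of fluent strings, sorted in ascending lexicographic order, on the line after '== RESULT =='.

Work backward from the goal:
  through step 4 (unstack(f,c)): drop {holding(f)}, keep {on(e,d), ontable(c)}, require {clear(f), handempty, on(f,c)}
    → {clear(f), handempty, on(e,d), on(f,c), ontable(c)}
  through step 3 (stack(f,c)): drop {clear(f), handempty, on(f,c)}, keep {on(e,d), ontable(c)}, require {clear(c), holding(f)}
    → {clear(c), holding(f), on(e,d), ontable(c)}
  through step 2 (unstack(f,g)): drop {holding(f)}, keep {clear(c), on(e,d), ontable(c)}, require {clear(f), handempty, on(f,g)}
    → {clear(c), clear(f), handempty, on(e,d), on(f,g), ontable(c)}
  through step 1 (stack(g,e)): drop {handempty}, keep {clear(c), clear(f), on(e,d), on(f,g), ontable(c)}, require {clear(e), holding(g)}
    → {clear(c), clear(e), clear(f), holding(g), on(e,d), on(f,g), ontable(c)}

== RESULT ==
["clear(c)", "clear(e)", "clear(f)", "holding(g)", "on(e,d)", "on(f,g)", "ontable(c)"]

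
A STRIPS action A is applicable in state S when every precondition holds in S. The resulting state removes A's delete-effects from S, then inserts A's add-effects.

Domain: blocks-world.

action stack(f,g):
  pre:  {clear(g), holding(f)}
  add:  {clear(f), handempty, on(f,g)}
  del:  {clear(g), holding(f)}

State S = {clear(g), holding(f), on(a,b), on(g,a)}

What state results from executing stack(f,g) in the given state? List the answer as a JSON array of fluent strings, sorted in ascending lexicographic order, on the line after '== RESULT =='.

Progress:
  pre ⊆ S: {clear(g), holding(f)} ⊆ S  — applicable
  S \ del = {on(a,b), on(g,a)}
  ∪ add   = {clear(f), handempty, on(a,b), on(f,g), on(g,a)}

== RESULT ==
["clear(f)", "handempty", "on(a,b)", "on(f,g)", "on(g,a)"]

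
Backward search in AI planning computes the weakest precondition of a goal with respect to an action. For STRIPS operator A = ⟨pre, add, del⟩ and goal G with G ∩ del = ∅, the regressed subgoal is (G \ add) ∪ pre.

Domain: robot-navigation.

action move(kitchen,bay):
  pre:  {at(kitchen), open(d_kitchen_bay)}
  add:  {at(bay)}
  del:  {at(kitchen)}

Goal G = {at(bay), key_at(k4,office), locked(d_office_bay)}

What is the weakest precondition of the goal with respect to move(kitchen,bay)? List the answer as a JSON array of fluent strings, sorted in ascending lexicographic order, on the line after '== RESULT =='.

Compute (G \ add) ∪ pre:
  G ∩ del = {}  (empty — regression defined)
  G \ add = {at(bay), key_at(k4,office), locked(d_office_bay)} \ {at(bay)} = {key_at(k4,office), locked(d_office_bay)}
  ∪ pre   = {key_at(k4,office), locked(d_office_bay)} ∪ {at(kitchen), open(d_kitchen_bay)}
          = {at(kitchen), key_at(k4,office), locked(d_office_bay), open(d_kitchen_bay)}

== RESULT ==
["at(kitchen)", "key_at(k4,office)", "locked(d_office_bay)", "open(d_kitchen_bay)"]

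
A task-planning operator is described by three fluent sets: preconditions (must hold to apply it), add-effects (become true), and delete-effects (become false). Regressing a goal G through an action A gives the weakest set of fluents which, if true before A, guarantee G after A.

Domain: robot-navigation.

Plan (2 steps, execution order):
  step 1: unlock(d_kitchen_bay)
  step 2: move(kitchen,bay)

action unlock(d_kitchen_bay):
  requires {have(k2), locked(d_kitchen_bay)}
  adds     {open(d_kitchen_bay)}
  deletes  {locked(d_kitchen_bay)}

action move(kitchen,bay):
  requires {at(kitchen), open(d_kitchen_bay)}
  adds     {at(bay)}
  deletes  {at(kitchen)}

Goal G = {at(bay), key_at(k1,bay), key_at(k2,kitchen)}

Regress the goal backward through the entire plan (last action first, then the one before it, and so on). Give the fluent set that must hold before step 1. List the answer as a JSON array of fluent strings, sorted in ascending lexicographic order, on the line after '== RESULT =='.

Regress step by step:
  through step 2 (move(kitchen,bay)): drop {at(bay)}, keep {key_at(k1,bay), key_at(k2,kitchen)}, require {at(kitchen), open(d_kitchen_bay)}
    → {at(kitchen), key_at(k1,bay), key_at(k2,kitchen), open(d_kitchen_bay)}
  through step 1 (unlock(d_kitchen_bay)): drop {open(d_kitchen_bay)}, keep {at(kitchen), key_at(k1,bay), key_at(k2,kitchen)}, require {have(k2), locked(d_kitchen_bay)}
    → {at(kitchen), have(k2), key_at(k1,bay), key_at(k2,kitchen), locked(d_kitchen_bay)}

== RESULT ==
["at(kitchen)", "have(k2)", "key_at(k1,bay)", "key_at(k2,kitchen)", "locked(d_kitchen_bay)"]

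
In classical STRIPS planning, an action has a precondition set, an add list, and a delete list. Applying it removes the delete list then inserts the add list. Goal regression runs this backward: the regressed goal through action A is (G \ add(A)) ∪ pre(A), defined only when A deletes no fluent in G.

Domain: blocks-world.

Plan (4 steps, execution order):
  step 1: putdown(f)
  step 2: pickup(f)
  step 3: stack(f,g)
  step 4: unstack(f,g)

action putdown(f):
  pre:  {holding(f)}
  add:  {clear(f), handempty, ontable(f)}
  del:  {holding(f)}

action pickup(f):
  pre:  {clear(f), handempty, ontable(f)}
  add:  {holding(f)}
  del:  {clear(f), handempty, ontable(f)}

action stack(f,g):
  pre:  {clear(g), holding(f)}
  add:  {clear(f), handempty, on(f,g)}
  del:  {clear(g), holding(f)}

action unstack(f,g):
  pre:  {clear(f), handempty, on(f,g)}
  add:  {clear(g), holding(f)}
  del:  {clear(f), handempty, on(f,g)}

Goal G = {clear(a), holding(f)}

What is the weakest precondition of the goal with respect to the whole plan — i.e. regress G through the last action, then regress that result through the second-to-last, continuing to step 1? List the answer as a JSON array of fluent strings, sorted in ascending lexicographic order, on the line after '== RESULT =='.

Regress step by step:
  through step 4 (unstack(f,g)): drop {holding(f)}, keep {clear(a)}, require {clear(f), handempty, on(f,g)}
    → {clear(a), clear(f), handempty, on(f,g)}
  through step 3 (stack(f,g)): drop {clear(f), handempty, on(f,g)}, keep {clear(a)}, require {clear(g), holding(f)}
    → {clear(a), clear(g), holding(f)}
  through step 2 (pickup(f)): drop {holding(f)}, keep {clear(a), clear(g)}, require {clear(f), handempty, ontable(f)}
    → {clear(a), clear(f), clear(g), handempty, ontable(f)}
  through step 1 (putdown(f)): drop {clear(f), handempty, ontable(f)}, keep {clear(a), clear(g)}, require {holding(f)}
    → {clear(a), clear(g), holding(f)}

== RESULT ==
["clear(a)", "clear(g)", "holding(f)"]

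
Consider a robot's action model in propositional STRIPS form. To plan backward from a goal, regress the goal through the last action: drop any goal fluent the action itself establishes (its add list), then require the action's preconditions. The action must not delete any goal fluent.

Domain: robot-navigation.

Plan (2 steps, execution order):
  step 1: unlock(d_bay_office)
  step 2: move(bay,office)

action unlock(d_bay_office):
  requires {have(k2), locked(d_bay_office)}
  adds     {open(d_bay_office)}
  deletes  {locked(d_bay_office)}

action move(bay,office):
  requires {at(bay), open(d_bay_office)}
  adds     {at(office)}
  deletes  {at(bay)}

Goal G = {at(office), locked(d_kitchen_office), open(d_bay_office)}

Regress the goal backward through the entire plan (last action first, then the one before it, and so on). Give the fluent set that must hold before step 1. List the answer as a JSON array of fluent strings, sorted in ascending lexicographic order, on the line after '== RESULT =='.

Regress step by step:
  through step 2 (move(bay,office)): drop {at(office)}, keep {locked(d_kitchen_office), open(d_bay_office)}, require {at(bay), open(d_bay_office)}
    → {at(bay), locked(d_kitchen_office), open(d_bay_office)}
  through step 1 (unlock(d_bay_office)): drop {open(d_bay_office)}, keep {at(bay), locked(d_kitchen_office)}, require {have(k2), locked(d_bay_office)}
    → {at(bay), have(k2), locked(d_bay_office), locked(d_kitchen_office)}

== RESULT ==
["at(bay)", "have(k2)", "locked(d_bay_office)", "locked(d_kitchen_office)"]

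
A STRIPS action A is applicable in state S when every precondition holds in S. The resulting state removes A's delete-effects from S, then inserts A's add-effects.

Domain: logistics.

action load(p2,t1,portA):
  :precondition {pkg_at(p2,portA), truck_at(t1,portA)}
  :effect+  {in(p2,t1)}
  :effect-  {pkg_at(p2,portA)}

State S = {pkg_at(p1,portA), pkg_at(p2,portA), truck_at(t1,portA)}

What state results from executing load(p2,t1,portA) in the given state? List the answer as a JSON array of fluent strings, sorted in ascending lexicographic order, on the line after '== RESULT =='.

Compute (S \ del) ∪ add:
  pre ⊆ S: {pkg_at(p2,portA), truck_at(t1,portA)} ⊆ S  — applicable
  S \ del = {pkg_at(p1,portA), truck_at(t1,portA)}
  ∪ add   = {in(p2,t1), pkg_at(p1,portA), truck_at(t1,portA)}

== RESULT ==
["in(p2,t1)", "pkg_at(p1,portA)", "truck_at(t1,portA)"]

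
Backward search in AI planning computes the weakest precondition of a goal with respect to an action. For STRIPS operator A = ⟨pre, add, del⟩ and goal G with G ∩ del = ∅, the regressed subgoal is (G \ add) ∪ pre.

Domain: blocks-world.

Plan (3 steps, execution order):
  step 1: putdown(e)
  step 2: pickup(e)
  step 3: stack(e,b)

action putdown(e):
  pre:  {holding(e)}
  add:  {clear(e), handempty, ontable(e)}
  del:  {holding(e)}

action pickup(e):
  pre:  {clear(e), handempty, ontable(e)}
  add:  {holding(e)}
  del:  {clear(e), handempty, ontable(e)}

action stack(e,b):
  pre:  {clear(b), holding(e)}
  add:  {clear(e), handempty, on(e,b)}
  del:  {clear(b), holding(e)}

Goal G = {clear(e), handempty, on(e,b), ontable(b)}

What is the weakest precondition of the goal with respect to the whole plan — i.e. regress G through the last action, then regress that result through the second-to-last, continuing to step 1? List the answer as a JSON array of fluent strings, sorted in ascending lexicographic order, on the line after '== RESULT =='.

Regress step by step:
  through step 3 (stack(e,b)): drop {clear(e), handempty, on(e,b)}, keep {ontable(b)}, require {clear(b), holding(e)}
    → {clear(b), holding(e), ontable(b)}
  through step 2 (pickup(e)): drop {holding(e)}, keep {clear(b), ontable(b)}, require {clear(e), handempty, ontable(e)}
    → {clear(b), clear(e), handempty, ontable(b), ontable(e)}
  through step 1 (putdown(e)): drop {clear(e), handempty, ontable(e)}, keep {clear(b), ontable(b)}, require {holding(e)}
    → {clear(b), holding(e), ontable(b)}

== RESULT ==
["clear(b)", "holding(e)", "ontable(b)"]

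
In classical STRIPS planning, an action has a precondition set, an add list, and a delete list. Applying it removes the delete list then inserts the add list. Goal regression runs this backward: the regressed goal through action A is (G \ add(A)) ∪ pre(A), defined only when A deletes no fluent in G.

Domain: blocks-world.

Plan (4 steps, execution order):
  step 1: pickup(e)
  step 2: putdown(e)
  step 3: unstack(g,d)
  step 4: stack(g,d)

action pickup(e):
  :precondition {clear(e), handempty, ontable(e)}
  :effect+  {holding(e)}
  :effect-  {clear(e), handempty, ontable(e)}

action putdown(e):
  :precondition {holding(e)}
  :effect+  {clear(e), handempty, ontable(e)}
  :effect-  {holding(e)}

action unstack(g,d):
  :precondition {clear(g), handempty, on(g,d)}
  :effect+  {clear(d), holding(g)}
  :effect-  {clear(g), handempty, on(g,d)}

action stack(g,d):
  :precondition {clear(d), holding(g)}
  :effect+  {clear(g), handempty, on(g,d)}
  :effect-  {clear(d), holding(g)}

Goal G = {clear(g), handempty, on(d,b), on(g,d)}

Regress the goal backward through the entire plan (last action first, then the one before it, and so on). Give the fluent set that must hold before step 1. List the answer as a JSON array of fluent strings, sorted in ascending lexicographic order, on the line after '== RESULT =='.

Regress step by step:
  through step 4 (stack(g,d)): drop {clear(g), handempty, on(g,d)}, keep {on(d,b)}, require {clear(d), holding(g)}
    → {clear(d), holding(g), on(d,b)}
  through step 3 (unstack(g,d)): drop {clear(d), holding(g)}, keep {on(d,b)}, require {clear(g), handempty, on(g,d)}
    → {clear(g), handempty, on(d,b), on(g,d)}
  through step 2 (putdown(e)): drop {handempty}, keep {clear(g), on(d,b), on(g,d)}, require {holding(e)}
    → {clear(g), holding(e), on(d,b), on(g,d)}
  through step 1 (pickup(e)): drop {holding(e)}, keep {clear(g), on(d,b), on(g,d)}, require {clear(e), handempty, ontable(e)}
    → {clear(e), clear(g), handempty, on(d,b), on(g,d), ontable(e)}

== RESULT ==
["clear(e)", "clear(g)", "handempty", "on(d,b)", "on(g,d)", "ontable(e)"]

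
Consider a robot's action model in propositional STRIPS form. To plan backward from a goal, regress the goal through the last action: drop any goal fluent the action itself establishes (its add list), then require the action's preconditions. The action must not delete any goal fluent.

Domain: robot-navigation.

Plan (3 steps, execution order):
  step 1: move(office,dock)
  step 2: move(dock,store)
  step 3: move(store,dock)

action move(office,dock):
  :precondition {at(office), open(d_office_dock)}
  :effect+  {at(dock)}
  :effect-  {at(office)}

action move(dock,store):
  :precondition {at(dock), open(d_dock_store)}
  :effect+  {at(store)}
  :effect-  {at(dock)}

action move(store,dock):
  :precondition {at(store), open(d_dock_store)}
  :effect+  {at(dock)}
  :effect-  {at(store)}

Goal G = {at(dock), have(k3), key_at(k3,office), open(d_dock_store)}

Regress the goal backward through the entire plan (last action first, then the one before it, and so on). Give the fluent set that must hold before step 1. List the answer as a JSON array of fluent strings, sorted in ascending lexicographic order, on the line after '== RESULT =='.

Regress step by step:
  through step 3 (move(store,dock)): drop {at(dock)}, keep {have(k3), key_at(k3,office), open(d_dock_store)}, require {at(store), open(d_dock_store)}
    → {at(store), have(k3), key_at(k3,office), open(d_dock_store)}
  through step 2 (move(dock,store)): drop {at(store)}, keep {have(k3), key_at(k3,office), open(d_dock_store)}, require {at(dock), open(d_dock_store)}
    → {at(dock), have(k3), key_at(k3,office), open(d_dock_store)}
  through step 1 (move(office,dock)): drop {at(dock)}, keep {have(k3), key_at(k3,office), open(d_dock_store)}, require {at(office), open(d_office_dock)}
    → {at(office), have(k3), key_at(k3,office), open(d_dock_store), open(d_office_dock)}

== RESULT ==
["at(office)", "have(k3)", "key_at(k3,office)", "open(d_dock_store)", "open(d_office_dock)"]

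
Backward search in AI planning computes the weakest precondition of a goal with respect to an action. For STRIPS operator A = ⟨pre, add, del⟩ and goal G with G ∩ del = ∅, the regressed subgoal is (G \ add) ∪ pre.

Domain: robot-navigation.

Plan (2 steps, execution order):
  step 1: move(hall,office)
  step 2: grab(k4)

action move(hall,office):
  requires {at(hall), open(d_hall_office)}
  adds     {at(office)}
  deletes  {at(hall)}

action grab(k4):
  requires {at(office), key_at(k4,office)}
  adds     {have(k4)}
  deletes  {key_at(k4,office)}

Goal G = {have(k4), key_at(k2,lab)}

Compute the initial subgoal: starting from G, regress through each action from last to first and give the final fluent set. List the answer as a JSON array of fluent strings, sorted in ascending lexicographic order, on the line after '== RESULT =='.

Regress step by step:
  through step 2 (grab(k4)): drop {have(k4)}, keep {key_at(k2,lab)}, require {at(office), key_at(k4,office)}
    → {at(office), key_at(k2,lab), key_at(k4,office)}
  through step 1 (move(hall,office)): drop {at(office)}, keep {key_at(k2,lab), key_at(k4,office)}, require {at(hall), open(d_hall_office)}
    → {at(hall), key_at(k2,lab), key_at(k4,office), open(d_hall_office)}

== RESULT ==
["at(hall)", "key_at(k2,lab)", "key_at(k4,office)", "open(d_hall_office)"]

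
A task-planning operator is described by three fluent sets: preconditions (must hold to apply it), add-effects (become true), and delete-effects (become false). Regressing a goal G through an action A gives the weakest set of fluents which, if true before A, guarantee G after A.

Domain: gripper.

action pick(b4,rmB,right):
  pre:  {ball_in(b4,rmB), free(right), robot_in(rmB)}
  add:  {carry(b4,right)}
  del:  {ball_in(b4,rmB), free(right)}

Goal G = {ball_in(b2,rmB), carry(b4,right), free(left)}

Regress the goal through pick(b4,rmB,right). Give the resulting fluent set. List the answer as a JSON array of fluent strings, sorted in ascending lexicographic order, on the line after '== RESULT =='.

Regress:
  G ∩ del = {}  (empty — regression defined)
  G \ add = {ball_in(b2,rmB), carry(b4,right), free(left)} \ {carry(b4,right)} = {ball_in(b2,rmB), free(left)}
  ∪ pre   = {ball_in(b2,rmB), free(left)} ∪ {ball_in(b4,rmB), free(right), robot_in(rmB)}
          = {ball_in(b2,rmB), ball_in(b4,rmB), free(left), free(right), robot_in(rmB)}

== RESULT ==
["ball_in(b2,rmB)", "ball_in(b4,rmB)", "free(left)", "free(right)", "robot_in(rmB)"]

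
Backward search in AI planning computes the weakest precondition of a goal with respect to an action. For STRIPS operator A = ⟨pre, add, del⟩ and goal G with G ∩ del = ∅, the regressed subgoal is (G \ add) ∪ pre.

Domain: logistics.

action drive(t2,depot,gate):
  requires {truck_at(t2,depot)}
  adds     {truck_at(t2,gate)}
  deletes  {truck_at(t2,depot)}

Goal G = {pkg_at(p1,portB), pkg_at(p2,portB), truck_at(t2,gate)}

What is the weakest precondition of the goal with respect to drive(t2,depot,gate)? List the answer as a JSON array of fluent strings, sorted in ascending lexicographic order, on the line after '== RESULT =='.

Compute (G \ add) ∪ pre:
  G ∩ del = {}  (empty — regression defined)
  G \ add = {pkg_at(p1,portB), pkg_at(p2,portB), truck_at(t2,gate)} \ {truck_at(t2,gate)} = {pkg_at(p1,portB), pkg_at(p2,portB)}
  ∪ pre   = {pkg_at(p1,portB), pkg_at(p2,portB)} ∪ {truck_at(t2,depot)}
          = {pkg_at(p1,portB), pkg_at(p2,portB), truck_at(t2,depot)}

== RESULT ==
["pkg_at(p1,portB)", "pkg_at(p2,portB)", "truck_at(t2,depot)"]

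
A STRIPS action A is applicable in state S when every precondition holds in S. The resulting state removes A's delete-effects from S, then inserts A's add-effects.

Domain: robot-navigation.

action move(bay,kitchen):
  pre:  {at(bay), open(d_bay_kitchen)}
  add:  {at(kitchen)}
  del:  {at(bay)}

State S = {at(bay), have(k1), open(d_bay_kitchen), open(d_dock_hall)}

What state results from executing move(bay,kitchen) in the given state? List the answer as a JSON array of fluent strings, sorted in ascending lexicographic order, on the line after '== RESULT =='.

Progress:
  pre ⊆ S: {at(bay), open(d_bay_kitchen)} ⊆ S  — applicable
  S \ del = {have(k1), open(d_bay_kitchen), open(d_dock_hall)}
  ∪ add   = {at(kitchen), have(k1), open(d_bay_kitchen), open(d_dock_hall)}

== RESULT ==
["at(kitchen)", "have(k1)", "open(d_bay_kitchen)", "open(d_dock_hall)"]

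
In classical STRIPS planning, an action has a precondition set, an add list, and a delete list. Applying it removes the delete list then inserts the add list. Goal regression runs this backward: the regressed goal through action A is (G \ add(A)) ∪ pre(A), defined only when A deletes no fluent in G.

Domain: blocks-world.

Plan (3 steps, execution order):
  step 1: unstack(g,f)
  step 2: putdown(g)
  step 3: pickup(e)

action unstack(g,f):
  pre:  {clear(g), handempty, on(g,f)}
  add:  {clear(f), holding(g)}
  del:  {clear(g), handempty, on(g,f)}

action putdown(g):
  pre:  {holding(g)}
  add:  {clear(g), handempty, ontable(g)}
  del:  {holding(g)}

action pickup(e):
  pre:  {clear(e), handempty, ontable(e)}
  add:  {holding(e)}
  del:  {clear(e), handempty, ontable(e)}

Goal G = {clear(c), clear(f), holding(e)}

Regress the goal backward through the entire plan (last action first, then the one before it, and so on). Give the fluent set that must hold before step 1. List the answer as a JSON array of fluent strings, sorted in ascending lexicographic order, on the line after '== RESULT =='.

Work backward from the goal:
  through step 3 (pickup(e)): drop {holding(e)}, keep {clear(c), clear(f)}, require {clear(e), handempty, ontable(e)}
    → {clear(c), clear(e), clear(f), handempty, ontable(e)}
  through step 2 (putdown(g)): drop {handempty}, keep {clear(c), clear(e), clear(f), ontable(e)}, require {holding(g)}
    → {clear(c), clear(e), clear(f), holding(g), ontable(e)}
  through step 1 (unstack(g,f)): drop {clear(f), holding(g)}, keep {clear(c), clear(e), ontable(e)}, require {clear(g), handempty, on(g,f)}
    → {clear(c), clear(e), clear(g), handempty, on(g,f), ontable(e)}

== RESULT ==
["clear(c)", "clear(e)", "clear(g)", "handempty", "on(g,f)", "ontable(e)"]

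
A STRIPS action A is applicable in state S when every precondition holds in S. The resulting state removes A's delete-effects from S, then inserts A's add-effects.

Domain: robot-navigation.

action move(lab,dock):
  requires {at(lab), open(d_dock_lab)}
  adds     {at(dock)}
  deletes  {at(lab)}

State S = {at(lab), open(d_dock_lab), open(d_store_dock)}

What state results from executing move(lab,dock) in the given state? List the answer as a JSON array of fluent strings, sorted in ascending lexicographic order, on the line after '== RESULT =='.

Progress:
  pre ⊆ S: {at(lab), open(d_dock_lab)} ⊆ S  — applicable
  S \ del = {open(d_dock_lab), open(d_store_dock)}
  ∪ add   = {at(dock), open(d_dock_lab), open(d_store_dock)}

== RESULT ==
["at(dock)", "open(d_dock_lab)", "open(d_store_dock)"]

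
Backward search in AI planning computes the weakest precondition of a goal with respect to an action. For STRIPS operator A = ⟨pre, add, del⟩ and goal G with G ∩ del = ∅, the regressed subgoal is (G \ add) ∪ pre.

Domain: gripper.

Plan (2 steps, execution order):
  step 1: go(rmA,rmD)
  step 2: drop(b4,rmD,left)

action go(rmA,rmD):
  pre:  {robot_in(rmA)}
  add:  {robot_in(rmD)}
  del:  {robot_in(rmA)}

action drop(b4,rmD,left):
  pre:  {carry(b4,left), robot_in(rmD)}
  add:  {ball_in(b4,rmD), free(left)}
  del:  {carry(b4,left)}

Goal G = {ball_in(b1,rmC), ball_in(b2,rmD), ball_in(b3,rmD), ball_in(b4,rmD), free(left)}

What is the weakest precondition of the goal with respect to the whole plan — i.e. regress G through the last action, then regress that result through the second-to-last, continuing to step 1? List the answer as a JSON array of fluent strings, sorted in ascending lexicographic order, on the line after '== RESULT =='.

Work backward from the goal:
  through step 2 (drop(b4,rmD,left)): drop {ball_in(b4,rmD), free(left)}, keep {ball_in(b1,rmC), ball_in(b2,rmD), ball_in(b3,rmD)}, require {carry(b4,left), robot_in(rmD)}
    → {ball_in(b1,rmC), ball_in(b2,rmD), ball_in(b3,rmD), carry(b4,left), robot_in(rmD)}
  through step 1 (go(rmA,rmD)): drop {robot_in(rmD)}, keep {ball_in(b1,rmC), ball_in(b2,rmD), ball_in(b3,rmD), carry(b4,left)}, require {robot_in(rmA)}
    → {ball_in(b1,rmC), ball_in(b2,rmD), ball_in(b3,rmD), carry(b4,left), robot_in(rmA)}

== RESULT ==
["ball_in(b1,rmC)", "ball_in(b2,rmD)", "ball_in(b3,rmD)", "carry(b4,left)", "robot_in(rmA)"]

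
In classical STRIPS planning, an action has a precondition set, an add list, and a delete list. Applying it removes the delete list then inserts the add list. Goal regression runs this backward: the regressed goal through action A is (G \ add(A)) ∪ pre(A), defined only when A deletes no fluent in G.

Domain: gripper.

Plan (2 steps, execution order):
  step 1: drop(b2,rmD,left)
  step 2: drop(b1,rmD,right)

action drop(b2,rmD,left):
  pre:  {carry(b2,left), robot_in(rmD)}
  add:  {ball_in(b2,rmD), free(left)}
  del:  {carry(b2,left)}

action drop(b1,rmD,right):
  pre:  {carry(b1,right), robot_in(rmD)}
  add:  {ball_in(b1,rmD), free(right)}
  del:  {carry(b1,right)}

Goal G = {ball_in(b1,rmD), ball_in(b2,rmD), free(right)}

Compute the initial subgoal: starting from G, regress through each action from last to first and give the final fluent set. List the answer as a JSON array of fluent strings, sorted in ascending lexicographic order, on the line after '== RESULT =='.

Work backward from the goal:
  through step 2 (drop(b1,rmD,right)): drop {ball_in(b1,rmD), free(right)}, keep {ball_in(b2,rmD)}, require {carry(b1,right), robot_in(rmD)}
    → {ball_in(b2,rmD), carry(b1,right), robot_in(rmD)}
  through step 1 (drop(b2,rmD,left)): drop {ball_in(b2,rmD)}, keep {carry(b1,right), robot_in(rmD)}, require {carry(b2,left), robot_in(rmD)}
    → {carry(b1,right), carry(b2,left), robot_in(rmD)}

== RESULT ==
["carry(b1,right)", "carry(b2,left)", "robot_in(rmD)"]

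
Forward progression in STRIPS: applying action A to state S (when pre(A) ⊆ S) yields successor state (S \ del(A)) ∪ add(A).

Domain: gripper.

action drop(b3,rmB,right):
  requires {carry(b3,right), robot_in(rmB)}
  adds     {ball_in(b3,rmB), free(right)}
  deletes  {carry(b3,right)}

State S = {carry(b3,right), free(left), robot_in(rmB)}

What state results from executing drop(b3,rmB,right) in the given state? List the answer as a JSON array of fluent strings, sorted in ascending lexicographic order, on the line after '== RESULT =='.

Progress:
  pre ⊆ S: {carry(b3,right), robot_in(rmB)} ⊆ S  — applicable
  S \ del = {free(left), robot_in(rmB)}
  ∪ add   = {ball_in(b3,rmB), free(left), free(right), robot_in(rmB)}

== RESULT ==
["ball_in(b3,rmB)", "free(left)", "free(right)", "robot_in(rmB)"]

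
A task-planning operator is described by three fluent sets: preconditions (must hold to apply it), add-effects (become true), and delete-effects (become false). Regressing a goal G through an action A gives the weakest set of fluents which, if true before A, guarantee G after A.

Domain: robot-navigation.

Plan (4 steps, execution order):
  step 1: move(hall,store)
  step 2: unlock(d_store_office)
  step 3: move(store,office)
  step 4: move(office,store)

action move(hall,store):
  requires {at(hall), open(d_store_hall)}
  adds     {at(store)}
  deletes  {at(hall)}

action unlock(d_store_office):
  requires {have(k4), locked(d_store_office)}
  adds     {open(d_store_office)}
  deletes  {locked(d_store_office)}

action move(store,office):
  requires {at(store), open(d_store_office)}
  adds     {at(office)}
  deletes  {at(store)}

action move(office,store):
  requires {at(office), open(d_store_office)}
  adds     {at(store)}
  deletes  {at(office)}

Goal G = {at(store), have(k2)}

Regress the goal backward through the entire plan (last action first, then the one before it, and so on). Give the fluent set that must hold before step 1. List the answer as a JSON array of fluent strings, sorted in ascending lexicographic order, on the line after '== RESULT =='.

Work backward from the goal:
  through step 4 (move(office,store)): drop {at(store)}, keep {have(k2)}, require {at(office), open(d_store_office)}
    → {at(office), have(k2), open(d_store_office)}
  through step 3 (move(store,office)): drop {at(office)}, keep {have(k2), open(d_store_office)}, require {at(store), open(d_store_office)}
    → {at(store), have(k2), open(d_store_office)}
  through step 2 (unlock(d_store_office)): drop {open(d_store_office)}, keep {at(store), have(k2)}, require {have(k4), locked(d_store_office)}
    → {at(store), have(k2), have(k4), locked(d_store_office)}
  through step 1 (move(hall,store)): drop {at(store)}, keep {have(k2), have(k4), locked(d_store_office)}, require {at(hall), open(d_store_hall)}
    → {at(hall), have(k2), have(k4), locked(d_store_office), open(d_store_hall)}

== RESULT ==
["at(hall)", "have(k2)", "have(k4)", "locked(d_store_office)", "open(d_store_hall)"]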